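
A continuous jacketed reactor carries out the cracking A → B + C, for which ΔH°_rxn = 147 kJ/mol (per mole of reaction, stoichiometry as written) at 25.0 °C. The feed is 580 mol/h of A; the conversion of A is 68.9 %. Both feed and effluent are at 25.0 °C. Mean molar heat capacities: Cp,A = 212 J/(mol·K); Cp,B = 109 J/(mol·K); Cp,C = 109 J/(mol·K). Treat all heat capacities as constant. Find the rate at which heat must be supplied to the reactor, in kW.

Q_in = 16.3 kW

Extent of reaction ξ = 0.689 × 580 = 399.62 mol/h
Reaction term: ξ·ΔH°_rxn = 399.62 × 147 = 58744 kJ/h
Q = ΔH = 58744 kJ/h = 16.318 kW
Heat supplied = 16.318 kW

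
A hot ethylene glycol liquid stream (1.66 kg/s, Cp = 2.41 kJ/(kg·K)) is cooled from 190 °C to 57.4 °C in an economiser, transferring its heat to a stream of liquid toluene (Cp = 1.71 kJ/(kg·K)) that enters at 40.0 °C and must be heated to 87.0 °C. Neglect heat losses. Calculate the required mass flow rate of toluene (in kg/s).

Heat released by hot stream: Q = 1.66 × 2.41 × (190 − 57.4) = 530.48 kJ/s
Energy balance on cold side (adiabatic exchanger): Q = ṁ_c·Cp_c·(T_c,out − T_c,in)
ṁ_c = 530.48 / [1.71 × (87.0 − 40.0)] = 6.6005 kg/s

ṁ_c = 6.60 kg/s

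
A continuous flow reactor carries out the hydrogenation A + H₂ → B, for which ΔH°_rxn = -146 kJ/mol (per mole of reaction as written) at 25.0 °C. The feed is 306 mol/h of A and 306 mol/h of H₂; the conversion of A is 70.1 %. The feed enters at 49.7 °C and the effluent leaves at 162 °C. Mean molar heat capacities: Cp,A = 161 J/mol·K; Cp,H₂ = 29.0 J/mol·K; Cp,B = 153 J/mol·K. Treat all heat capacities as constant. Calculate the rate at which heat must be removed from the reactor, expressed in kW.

Q_out = 7.19 kW

Extent of reaction ξ = 0.701 × 306 = 214.51 mol/h
Reaction term: ξ·ΔH°_rxn = 214.51 × -146 = -31318 kJ/h
Sensible, feed 49.7→25 °C: -1436.1 kJ/h
Outlet flows (mol/h): A 91.494, H₂ 91.494, B 214.51
Sensible, products 25→162 °C: 6877.8 kJ/h
Q = ΔH = -25876 kJ/h = -7.1878 kW
Heat removed = 7.1878 kW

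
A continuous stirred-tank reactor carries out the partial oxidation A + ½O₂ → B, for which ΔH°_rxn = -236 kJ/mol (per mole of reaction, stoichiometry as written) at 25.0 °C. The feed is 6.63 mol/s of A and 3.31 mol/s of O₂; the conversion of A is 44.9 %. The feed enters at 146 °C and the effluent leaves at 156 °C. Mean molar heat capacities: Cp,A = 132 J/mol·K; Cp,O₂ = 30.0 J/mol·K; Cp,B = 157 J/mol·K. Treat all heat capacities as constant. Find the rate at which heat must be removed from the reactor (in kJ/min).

Q_out = 41300 kJ/min

Extent of reaction ξ = 0.449 × 6.63 = 2.9769 mol/s
Reaction term: ξ·ΔH°_rxn = 2.9769 × -236 = -702.54 kJ/s
Sensible, feed 146→25 °C: -117.91 kJ/s
Outlet flows (mol/s): A 3.6531, O₂ 1.8216, B 2.9769
Sensible, products 25→156 °C: 131.55 kJ/s
Q = ΔH = -688.9 kJ/s = -688.9 kW
Heat removed = 41334 kJ/min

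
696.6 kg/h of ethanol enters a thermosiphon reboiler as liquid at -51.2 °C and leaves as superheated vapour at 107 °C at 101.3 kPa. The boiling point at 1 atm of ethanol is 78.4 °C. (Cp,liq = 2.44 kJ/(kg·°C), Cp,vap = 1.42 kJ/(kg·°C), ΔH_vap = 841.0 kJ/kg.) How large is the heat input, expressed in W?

liquid -51.2→78.4 °C: 316.22 kJ/kg
vaporisation at 78.4 °C: 841 kJ/kg
vapour 78.4→107 °C: 40.612 kJ/kg
Δh = 316.22 + 841 + 40.612 = 1197.8 kJ/kg
Q = ṁ·Δh = 696.6 kg/h × 1197.8 kJ/kg = 834410 kJ/h
|Q| = 231.78 kW = 231780 W

Q = 232000 W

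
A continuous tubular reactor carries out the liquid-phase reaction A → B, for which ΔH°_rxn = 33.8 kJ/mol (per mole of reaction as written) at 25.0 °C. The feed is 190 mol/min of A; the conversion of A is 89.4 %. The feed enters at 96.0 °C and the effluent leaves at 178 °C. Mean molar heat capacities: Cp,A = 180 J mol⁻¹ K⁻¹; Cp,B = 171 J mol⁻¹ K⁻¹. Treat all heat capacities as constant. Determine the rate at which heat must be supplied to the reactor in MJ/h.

Q_in = 499 MJ/h

Extent of reaction ξ = 0.894 × 190 = 169.86 mol/min
Reaction term: ξ·ΔH°_rxn = 169.86 × 33.8 = 5741.3 kJ/min
Sensible, feed 96.0→25 °C: -2428.2 kJ/min
Outlet flows (mol/min): A 20.14, B 169.86
Sensible, products 25→178 °C: 4998.7 kJ/min
Q = ΔH = 8311.8 kJ/min = 138.53 kW
Heat supplied = 498.71 MJ/h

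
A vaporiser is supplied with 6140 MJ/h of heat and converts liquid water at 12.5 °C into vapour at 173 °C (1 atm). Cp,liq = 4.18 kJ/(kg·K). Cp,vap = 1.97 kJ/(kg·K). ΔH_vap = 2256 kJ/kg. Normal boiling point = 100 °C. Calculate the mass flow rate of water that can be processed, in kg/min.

ṁ = 37.0 kg/min

Δh = 4.18×(100−12.5) + 2256 + 1.97×(173−100) = 2765.6 kJ/kg
Q = 6140 MJ/h = 1705.6 kJ/s = 102330 kJ/min
ṁ = Q/Δh = 102330 / 2765.6 = 37.003 kg/min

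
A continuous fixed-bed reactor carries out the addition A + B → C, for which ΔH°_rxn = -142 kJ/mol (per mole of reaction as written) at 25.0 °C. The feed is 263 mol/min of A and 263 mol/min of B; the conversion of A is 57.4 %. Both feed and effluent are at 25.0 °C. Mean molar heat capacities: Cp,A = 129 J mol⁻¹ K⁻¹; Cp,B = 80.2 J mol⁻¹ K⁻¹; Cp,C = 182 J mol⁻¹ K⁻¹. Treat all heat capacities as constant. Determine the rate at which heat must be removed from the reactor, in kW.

Q_out = 357 kW

Extent of reaction ξ = 0.574 × 263 = 150.96 mol/min
Reaction term: ξ·ΔH°_rxn = 150.96 × -142 = -21437 kJ/min
Q = ΔH = -21437 kJ/min = -357.28 kW
Heat removed = 357.28 kW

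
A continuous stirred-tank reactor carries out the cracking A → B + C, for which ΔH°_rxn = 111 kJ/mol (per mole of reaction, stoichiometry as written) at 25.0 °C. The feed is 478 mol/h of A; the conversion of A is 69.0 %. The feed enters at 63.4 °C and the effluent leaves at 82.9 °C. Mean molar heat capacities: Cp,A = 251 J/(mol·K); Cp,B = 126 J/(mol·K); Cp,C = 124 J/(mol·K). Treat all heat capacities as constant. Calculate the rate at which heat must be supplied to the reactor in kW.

Q_in = 10.8 kW

Extent of reaction ξ = 0.690 × 478 = 329.82 mol/h
Reaction term: ξ·ΔH°_rxn = 329.82 × 111 = 36610 kJ/h
Sensible, feed 63.4→25 °C: -4607.2 kJ/h
Outlet flows (mol/h): A 148.18, B 329.82, C 329.82
Sensible, products 25→82.9 °C: 6927.6 kJ/h
Q = ΔH = 38930 kJ/h = 10.814 kW
Heat supplied = 10.814 kW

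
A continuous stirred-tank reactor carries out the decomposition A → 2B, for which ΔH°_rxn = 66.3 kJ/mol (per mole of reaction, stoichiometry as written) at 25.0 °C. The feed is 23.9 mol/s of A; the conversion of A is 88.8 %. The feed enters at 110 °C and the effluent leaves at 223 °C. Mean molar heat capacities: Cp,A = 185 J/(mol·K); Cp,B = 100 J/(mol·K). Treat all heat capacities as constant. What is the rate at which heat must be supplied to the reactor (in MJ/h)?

Extent of reaction ξ = 0.888 × 23.9 = 21.223 mol/s
Reaction term: ξ·ΔH°_rxn = 21.223 × 66.3 = 1407.1 kJ/s
Sensible, feed 110→25 °C: -375.83 kJ/s
Outlet flows (mol/s): A 2.6768, B 42.446
Sensible, products 25→223 °C: 938.49 kJ/s
Q = ΔH = 1969.8 kJ/s = 1969.8 kW
Heat supplied = 7091.1 MJ/h

Q_in = 7090 MJ/h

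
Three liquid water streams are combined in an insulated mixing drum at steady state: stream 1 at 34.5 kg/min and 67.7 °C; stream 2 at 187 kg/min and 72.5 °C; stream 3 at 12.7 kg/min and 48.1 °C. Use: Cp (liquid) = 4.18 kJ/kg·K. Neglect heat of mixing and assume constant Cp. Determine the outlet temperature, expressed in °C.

Energy balance with Q = 0: Σ ṁᵢCp,ᵢ(T_out − Tᵢ) = 0
T_out = Σ ṁᵢCp,ᵢTᵢ / Σ ṁᵢCp,ᵢ
      = 68987 / 978.96 = 70.47 °C

T_out = 70.5 °C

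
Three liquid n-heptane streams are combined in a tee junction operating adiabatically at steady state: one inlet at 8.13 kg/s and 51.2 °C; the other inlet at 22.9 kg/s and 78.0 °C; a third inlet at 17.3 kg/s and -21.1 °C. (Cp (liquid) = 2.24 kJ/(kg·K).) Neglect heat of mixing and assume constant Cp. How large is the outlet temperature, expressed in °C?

Energy balance with Q = 0: Σ ṁᵢCp,ᵢ(T_out − Tᵢ) = 0
T_out = Σ ṁᵢCp,ᵢTᵢ / Σ ṁᵢCp,ᵢ
      = 4115.8 / 108.26 = 38.018 °C

T_out = 38.0 °C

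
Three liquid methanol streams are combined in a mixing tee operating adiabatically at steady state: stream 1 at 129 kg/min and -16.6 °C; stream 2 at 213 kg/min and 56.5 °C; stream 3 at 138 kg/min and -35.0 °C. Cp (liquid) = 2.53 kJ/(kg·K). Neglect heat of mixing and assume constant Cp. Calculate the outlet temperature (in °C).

Adiabatic, steady state ⇒ Σ ṁᵢCp,ᵢ(T_out − Tᵢ) = 0
Σ ṁᵢCp,ᵢTᵢ = 129×2.53×-16.6 + 213×2.53×56.5 + 138×2.53×-35.0 = 12810
Σ ṁᵢCp,ᵢ = 129×2.53 + 213×2.53 + 138×2.53 = 1214.4
T_out = 12810 / 1214.4 = 10.548 °C

T_out = 10.5 °C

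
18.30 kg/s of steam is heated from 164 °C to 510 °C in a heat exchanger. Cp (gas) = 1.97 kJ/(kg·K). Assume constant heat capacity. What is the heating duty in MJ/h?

Q = 44900 MJ/h

Q = ṁ·Cp·ΔT = 18.30 × 1.97 × (510 − 164) = 12474 kJ/s
Heating duty = 44905 MJ/h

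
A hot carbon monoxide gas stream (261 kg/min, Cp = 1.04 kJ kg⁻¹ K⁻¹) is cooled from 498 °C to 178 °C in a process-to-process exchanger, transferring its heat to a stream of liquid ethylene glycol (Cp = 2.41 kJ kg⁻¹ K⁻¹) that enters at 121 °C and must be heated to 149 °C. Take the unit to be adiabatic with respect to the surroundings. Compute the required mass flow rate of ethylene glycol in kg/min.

ṁ_c = 1290 kg/min

Heat released by hot stream: Q = 261 × 1.04 × (498 − 178) = 86861 kJ/min
Energy balance on cold side (adiabatic exchanger): Q = ṁ_c·Cp_c·(T_c,out − T_c,in)
ṁ_c = 86861 / [2.41 × (149 − 121)] = 1287.2 kg/min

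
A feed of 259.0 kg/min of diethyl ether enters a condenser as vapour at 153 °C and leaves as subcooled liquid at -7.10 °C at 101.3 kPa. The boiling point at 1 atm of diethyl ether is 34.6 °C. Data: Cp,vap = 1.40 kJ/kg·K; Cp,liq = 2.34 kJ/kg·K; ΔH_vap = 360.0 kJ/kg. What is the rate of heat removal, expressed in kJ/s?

Q_c = 2690 kJ/s

vapour 153→34.6 °C: -165.76 kJ/kg
condensation at 34.6 °C: -360 kJ/kg
liquid 34.6→-7.10 °C: -97.578 kJ/kg
Δh = -165.76 + -360 + -97.578 = -623.34 kJ/kg
Q = ṁ·Δh = 259.0 kg/min × -623.34 kJ/kg = -161440 kJ/min
|Q| = 2690.7 kW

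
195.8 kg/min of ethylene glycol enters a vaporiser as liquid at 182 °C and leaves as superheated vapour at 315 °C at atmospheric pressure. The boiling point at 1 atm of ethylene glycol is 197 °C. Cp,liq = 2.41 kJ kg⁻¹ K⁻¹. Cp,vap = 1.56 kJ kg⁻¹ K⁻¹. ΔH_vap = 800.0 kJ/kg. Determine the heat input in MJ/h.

liquid 182→197 °C: 36.15 kJ/kg
vaporisation at 197 °C: 800 kJ/kg
vapour 197→315 °C: 184.08 kJ/kg
Δh = 36.15 + 800 + 184.08 = 1020.2 kJ/kg
Q = ṁ·Δh = 195.8 kg/min × 1020.2 kJ/kg = 199760 kJ/min
|Q| = 3329.4 kW = 11986 MJ/h

Q = 12000 MJ/h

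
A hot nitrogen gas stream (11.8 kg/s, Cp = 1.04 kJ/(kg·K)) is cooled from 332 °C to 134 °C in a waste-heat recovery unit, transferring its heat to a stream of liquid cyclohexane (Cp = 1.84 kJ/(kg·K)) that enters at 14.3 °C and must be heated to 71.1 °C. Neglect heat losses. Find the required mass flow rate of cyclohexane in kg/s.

Heat released by hot stream: Q = 11.8 × 1.04 × (332 − 134) = 2429.9 kJ/s
Energy balance on cold side (adiabatic exchanger): Q = ṁ_c·Cp_c·(T_c,out − T_c,in)
ṁ_c = 2429.9 / [1.84 × (71.1 − 14.3)] = 23.25 kg/s

ṁ_c = 23.2 kg/s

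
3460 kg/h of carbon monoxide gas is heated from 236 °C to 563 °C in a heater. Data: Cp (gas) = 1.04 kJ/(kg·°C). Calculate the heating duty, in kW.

Q = 327 kW

Q = ṁ·Cp·ΔT = 3460 × 1.04 × (563 − 236) = 1.1767e+06 kJ/h
Converting: 1.1767e+06 / 3600 s = 326.85 kW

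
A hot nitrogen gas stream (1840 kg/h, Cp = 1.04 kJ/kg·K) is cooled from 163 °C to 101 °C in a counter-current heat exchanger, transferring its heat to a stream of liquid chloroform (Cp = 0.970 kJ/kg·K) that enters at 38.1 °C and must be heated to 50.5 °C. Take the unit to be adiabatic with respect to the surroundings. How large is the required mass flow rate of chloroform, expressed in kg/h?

ṁ_c = 9860 kg/h

Heat released by hot stream: Q = 1840 × 1.04 × (163 − 101) = 118640 kJ/h
Energy balance on cold side (adiabatic exchanger): Q = ṁ_c·Cp_c·(T_c,out − T_c,in)
ṁ_c = 118640 / [0.970 × (50.5 − 38.1)] = 9863.9 kg/h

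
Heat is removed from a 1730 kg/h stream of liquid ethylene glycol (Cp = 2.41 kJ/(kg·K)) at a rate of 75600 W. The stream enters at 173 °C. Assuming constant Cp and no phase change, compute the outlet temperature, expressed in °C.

Q = 75600 W = 272160 kJ/h
ΔT = Q/(ṁ·Cp) = 272160/(1730×2.41) = 65.277 K
T_out = 173 − 65.277 = 107.72 °C

T_out = 108 °C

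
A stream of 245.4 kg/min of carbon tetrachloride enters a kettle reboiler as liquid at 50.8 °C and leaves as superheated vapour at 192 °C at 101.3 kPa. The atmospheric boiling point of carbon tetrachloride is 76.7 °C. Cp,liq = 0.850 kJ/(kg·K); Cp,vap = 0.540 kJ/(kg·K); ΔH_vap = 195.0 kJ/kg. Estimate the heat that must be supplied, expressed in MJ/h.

liquid 50.8→76.7 °C: 22.015 kJ/kg
vaporisation at 76.7 °C: 195 kJ/kg
vapour 76.7→192 °C: 62.262 kJ/kg
Δh = 22.015 + 195 + 62.262 = 279.28 kJ/kg
Q = ṁ·Δh = 245.4 kg/min × 279.28 kJ/kg = 68535 kJ/min
|Q| = 1142.2 kW = 4112.1 MJ/h

Q = 4110 MJ/h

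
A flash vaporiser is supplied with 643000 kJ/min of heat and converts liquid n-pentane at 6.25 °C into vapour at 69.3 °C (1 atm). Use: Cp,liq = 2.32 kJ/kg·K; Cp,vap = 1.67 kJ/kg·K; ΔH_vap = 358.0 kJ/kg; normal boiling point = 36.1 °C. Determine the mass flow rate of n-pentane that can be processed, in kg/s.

Δh = 2.32×(36.1−6.25) + 358.0 + 1.67×(69.3−36.1) = 482.7 kJ/kg
Q = 643000 kJ/min = 10717 kJ/s = 10717 kJ/s
ṁ = Q/Δh = 10717 / 482.7 = 22.202 kg/s

ṁ = 22.2 kg/s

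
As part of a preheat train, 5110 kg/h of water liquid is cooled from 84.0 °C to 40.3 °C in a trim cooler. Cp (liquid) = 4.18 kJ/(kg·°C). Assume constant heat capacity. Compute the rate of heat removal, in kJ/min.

Q_c = 15600 kJ/min

Q = ṁ·Cp·ΔT = 5110 × 4.18 × (40.3 − 84.0) = -933420 kJ/h
Converting: 933420 / 3600 s = 259.28 kW
Cooling duty = 15557 kJ/min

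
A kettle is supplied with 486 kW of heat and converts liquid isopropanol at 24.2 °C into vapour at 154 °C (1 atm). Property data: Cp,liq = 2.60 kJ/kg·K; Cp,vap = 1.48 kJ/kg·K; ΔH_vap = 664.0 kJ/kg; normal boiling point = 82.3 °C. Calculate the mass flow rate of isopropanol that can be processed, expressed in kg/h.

Δh = 2.60×(82.3−24.2) + 664.0 + 1.48×(154−82.3) = 921.18 kJ/kg
Q = 486 kW = 486 kJ/s = 1.7496e+06 kJ/h
ṁ = Q/Δh = 1.7496e+06 / 921.18 = 1899.3 kg/h

ṁ = 1900 kg/h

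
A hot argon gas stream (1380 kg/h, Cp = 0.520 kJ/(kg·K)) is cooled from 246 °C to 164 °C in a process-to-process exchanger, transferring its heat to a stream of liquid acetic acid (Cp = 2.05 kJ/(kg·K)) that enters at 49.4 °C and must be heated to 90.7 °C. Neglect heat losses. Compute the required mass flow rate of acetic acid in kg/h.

ṁ_c = 695 kg/h

Heat released by hot stream: Q = 1380 × 0.520 × (246 − 164) = 58843 kJ/h
Energy balance on cold side (adiabatic exchanger): Q = ṁ_c·Cp_c·(T_c,out − T_c,in)
ṁ_c = 58843 / [2.05 × (90.7 − 49.4)] = 695.01 kg/h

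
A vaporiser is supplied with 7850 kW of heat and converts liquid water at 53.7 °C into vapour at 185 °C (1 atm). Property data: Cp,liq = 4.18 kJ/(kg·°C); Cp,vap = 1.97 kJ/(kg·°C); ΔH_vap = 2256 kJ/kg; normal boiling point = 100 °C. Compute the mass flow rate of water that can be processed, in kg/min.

ṁ = 180 kg/min

Δh = 4.18×(100−53.7) + 2256 + 1.97×(185−100) = 2617 kJ/kg
Q = 7850 kW = 7850 kJ/s = 471000 kJ/min
ṁ = Q/Δh = 471000 / 2617 = 179.98 kg/min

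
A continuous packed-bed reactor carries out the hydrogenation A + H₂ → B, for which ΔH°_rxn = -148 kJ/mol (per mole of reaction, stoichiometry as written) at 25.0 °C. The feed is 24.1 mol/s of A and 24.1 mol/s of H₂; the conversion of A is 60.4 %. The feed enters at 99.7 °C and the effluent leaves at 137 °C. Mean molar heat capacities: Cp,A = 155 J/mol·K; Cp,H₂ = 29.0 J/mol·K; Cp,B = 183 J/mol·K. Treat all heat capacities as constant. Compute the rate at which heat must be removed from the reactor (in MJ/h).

Q_out = 7170 MJ/h

Extent of reaction ξ = 0.604 × 24.1 = 14.556 mol/s
Reaction term: ξ·ΔH°_rxn = 14.556 × -148 = -2154.3 kJ/s
Sensible, feed 99.7→25 °C: -331.25 kJ/s
Outlet flows (mol/s): A 9.5436, H₂ 9.5436, B 14.556
Sensible, products 25→137 °C: 495.02 kJ/s
Q = ΔH = -1990.6 kJ/s = -1990.6 kW
Heat removed = 7166.1 MJ/h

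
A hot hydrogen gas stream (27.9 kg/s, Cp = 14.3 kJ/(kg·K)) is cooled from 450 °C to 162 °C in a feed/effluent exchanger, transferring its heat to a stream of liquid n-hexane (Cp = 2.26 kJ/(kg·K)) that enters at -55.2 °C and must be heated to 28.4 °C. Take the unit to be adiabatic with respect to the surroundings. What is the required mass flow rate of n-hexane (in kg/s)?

Heat released by hot stream: Q = 27.9 × 14.3 × (450 − 162) = 114900 kJ/s
Energy balance on cold side (adiabatic exchanger): Q = ṁ_c·Cp_c·(T_c,out − T_c,in)
ṁ_c = 114900 / [2.26 × (28.4 − -55.2)] = 608.16 kg/s

ṁ_c = 608 kg/s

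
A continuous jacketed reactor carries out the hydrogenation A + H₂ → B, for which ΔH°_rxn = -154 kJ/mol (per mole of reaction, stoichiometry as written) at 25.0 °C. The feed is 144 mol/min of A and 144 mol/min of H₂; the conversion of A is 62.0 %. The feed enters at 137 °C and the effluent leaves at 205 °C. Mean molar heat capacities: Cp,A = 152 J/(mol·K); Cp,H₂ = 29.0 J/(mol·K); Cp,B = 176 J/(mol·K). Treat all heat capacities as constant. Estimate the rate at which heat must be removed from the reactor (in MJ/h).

Extent of reaction ξ = 0.620 × 144 = 89.28 mol/min
Reaction term: ξ·ΔH°_rxn = 89.28 × -154 = -13749 kJ/min
Sensible, feed 137→25 °C: -2919.2 kJ/min
Outlet flows (mol/min): A 54.72, H₂ 54.72, B 89.28
Sensible, products 25→205 °C: 4611.2 kJ/min
Q = ΔH = -12057 kJ/min = -200.95 kW
Heat removed = 723.43 MJ/h

Q_out = 723 MJ/h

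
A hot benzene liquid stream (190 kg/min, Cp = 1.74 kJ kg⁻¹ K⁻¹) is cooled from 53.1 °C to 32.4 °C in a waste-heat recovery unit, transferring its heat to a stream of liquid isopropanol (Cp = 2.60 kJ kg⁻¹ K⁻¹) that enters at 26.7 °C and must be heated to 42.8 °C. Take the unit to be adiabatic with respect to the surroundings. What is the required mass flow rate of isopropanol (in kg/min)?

Heat released by hot stream: Q = 190 × 1.74 × (53.1 − 32.4) = 6843.4 kJ/min
Energy balance on cold side (adiabatic exchanger): Q = ṁ_c·Cp_c·(T_c,out − T_c,in)
ṁ_c = 6843.4 / [2.60 × (42.8 − 26.7)] = 163.48 kg/min

ṁ_c = 163 kg/min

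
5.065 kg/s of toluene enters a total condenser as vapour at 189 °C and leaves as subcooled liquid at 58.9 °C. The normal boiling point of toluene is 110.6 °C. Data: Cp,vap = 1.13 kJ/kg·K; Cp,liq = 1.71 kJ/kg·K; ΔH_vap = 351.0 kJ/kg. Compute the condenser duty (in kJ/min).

vapour 189→110.6 °C: -88.592 kJ/kg
condensation at 110.6 °C: -351 kJ/kg
liquid 110.6→58.9 °C: -88.407 kJ/kg
Δh = -88.592 + -351 + -88.407 = -528 kJ/kg
Q = ṁ·Δh = 5.065 kg/s × -528 kJ/kg = -2674.3 kJ/s
|Q| = 2674.3 kW = 160460 kJ/min

Q_c = 160000 kJ/min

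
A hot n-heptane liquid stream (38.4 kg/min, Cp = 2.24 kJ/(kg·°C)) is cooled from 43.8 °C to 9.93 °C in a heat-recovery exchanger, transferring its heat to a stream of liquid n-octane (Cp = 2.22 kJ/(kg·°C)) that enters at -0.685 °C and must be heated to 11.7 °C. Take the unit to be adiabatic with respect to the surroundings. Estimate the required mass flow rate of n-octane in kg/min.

ṁ_c = 106 kg/min

Heat released by hot stream: Q = 38.4 × 2.24 × (43.8 − 9.93) = 2913.4 kJ/min
Energy balance on cold side (adiabatic exchanger): Q = ṁ_c·Cp_c·(T_c,out − T_c,in)
ṁ_c = 2913.4 / [2.22 × (11.7 − -0.685)] = 105.96 kg/min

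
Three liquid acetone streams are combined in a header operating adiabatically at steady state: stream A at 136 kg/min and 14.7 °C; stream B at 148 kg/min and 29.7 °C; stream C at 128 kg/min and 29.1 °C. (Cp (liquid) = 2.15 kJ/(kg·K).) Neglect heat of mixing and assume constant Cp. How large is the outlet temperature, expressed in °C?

Adiabatic, steady state ⇒ Σ ṁᵢCp,ᵢ(T_out − Tᵢ) = 0
Σ ṁᵢCp,ᵢTᵢ = 136×2.15×14.7 + 148×2.15×29.7 + 128×2.15×29.1 = 21757
Σ ṁᵢCp,ᵢ = 136×2.15 + 148×2.15 + 128×2.15 = 885.8
T_out = 21757 / 885.8 = 24.562 °C

T_out = 24.6 °C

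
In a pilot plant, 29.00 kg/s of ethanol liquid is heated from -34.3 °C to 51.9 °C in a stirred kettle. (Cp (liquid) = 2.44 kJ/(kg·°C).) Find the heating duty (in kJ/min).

Q = ṁ·Cp·ΔT = 29.00 × 2.44 × (51.9 − -34.3) = 6099.5 kJ/s
Heating duty = 365970 kJ/min

Q = 366000 kJ/min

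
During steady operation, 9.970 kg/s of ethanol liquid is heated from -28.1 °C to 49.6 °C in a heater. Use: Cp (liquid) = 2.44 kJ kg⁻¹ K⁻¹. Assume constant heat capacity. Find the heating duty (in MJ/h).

Q = ṁ·Cp·ΔT = 9.970 × 2.44 × (49.6 − -28.1) = 1890.2 kJ/s
Heating duty = 6804.7 MJ/h

Q = 6800 MJ/h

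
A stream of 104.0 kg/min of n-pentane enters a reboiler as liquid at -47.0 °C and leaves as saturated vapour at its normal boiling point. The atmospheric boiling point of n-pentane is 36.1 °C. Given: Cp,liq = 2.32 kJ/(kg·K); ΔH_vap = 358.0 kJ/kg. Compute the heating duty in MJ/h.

Q = 3440 MJ/h

liquid -47.0→36.1 °C: 192.79 kJ/kg
vaporisation at 36.1 °C: 358 kJ/kg
Δh = 192.79 + 358 = 550.79 kJ/kg
Q = ṁ·Δh = 104.0 kg/min × 550.79 kJ/kg = 57282 kJ/min
|Q| = 954.71 kW = 3436.9 MJ/h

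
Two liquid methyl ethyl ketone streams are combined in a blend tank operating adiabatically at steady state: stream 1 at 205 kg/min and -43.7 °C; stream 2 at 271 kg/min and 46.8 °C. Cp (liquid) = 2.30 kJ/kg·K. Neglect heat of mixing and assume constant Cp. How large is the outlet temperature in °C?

No heat crosses the boundary, so H_out = H_in.
Σ ṁᵢCp,ᵢTᵢ = 205×2.30×-43.7 + 271×2.30×46.8 = 8565.9
Σ ṁᵢCp,ᵢ = 205×2.30 + 271×2.30 = 1094.8
T_out = 8565.9 / 1094.8 = 7.8242 °C

T_out = 7.82 °C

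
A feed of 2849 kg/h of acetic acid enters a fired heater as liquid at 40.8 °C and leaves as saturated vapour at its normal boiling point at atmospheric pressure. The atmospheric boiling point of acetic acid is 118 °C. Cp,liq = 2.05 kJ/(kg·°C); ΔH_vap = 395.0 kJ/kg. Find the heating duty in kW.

liquid 40.8→118 °C: 158.26 kJ/kg
vaporisation at 118 °C: 395 kJ/kg
Δh = 158.26 + 395 = 553.26 kJ/kg
Q = ṁ·Δh = 2849 kg/h × 553.26 kJ/kg = 1.5762e+06 kJ/h
|Q| = 437.84 kW

Q = 438 kW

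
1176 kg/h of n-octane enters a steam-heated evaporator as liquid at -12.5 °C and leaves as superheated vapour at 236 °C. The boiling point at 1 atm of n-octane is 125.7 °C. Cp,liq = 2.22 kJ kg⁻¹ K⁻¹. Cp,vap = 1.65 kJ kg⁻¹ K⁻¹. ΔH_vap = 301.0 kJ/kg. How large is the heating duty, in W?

Q = 258000 W

liquid -12.5→125.7 °C: 306.8 kJ/kg
vaporisation at 125.7 °C: 301 kJ/kg
vapour 125.7→236 °C: 181.99 kJ/kg
Δh = 306.8 + 301 + 181.99 = 789.8 kJ/kg
Q = ṁ·Δh = 1176 kg/h × 789.8 kJ/kg = 928800 kJ/h
|Q| = 258 kW = 258000 W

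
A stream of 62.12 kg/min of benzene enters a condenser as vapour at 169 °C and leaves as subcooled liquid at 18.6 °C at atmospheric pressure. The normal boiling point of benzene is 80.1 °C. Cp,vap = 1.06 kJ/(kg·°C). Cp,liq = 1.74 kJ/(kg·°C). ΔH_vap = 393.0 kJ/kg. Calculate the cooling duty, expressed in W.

vapour 169→80.1 °C: -94.234 kJ/kg
condensation at 80.1 °C: -393 kJ/kg
liquid 80.1→18.6 °C: -107.01 kJ/kg
Δh = -94.234 + -393 + -107.01 = -594.24 kJ/kg
Q = ṁ·Δh = 62.12 kg/min × -594.24 kJ/kg = -36914 kJ/min
|Q| = 615.24 kW = 615240 W

Q_c = 615000 W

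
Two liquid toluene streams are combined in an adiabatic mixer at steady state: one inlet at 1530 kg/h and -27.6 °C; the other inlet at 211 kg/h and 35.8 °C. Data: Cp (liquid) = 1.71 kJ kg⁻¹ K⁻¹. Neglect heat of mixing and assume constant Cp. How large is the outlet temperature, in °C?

T_out = -19.9 °C

No heat crosses the boundary, so H_out = H_in.
T_out = Σ ṁᵢCp,ᵢTᵢ / Σ ṁᵢCp,ᵢ
      = -59293 / 2977.1 = -19.916 °C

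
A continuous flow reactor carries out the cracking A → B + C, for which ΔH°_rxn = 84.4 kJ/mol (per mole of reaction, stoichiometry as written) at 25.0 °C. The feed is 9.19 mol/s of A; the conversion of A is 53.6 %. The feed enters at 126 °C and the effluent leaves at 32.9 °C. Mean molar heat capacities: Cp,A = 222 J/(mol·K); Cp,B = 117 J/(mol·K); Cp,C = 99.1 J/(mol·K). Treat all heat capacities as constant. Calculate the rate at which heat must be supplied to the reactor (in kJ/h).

Q_in = 812000 kJ/h

Extent of reaction ξ = 0.536 × 9.19 = 4.9258 mol/s
Reaction term: ξ·ΔH°_rxn = 4.9258 × 84.4 = 415.74 kJ/s
Sensible, feed 126→25 °C: -206.06 kJ/s
Outlet flows (mol/s): A 4.2642, B 4.9258, C 4.9258
Sensible, products 25→32.9 °C: 15.888 kJ/s
Q = ΔH = 225.57 kJ/s = 225.57 kW
Heat supplied = 812050 kJ/h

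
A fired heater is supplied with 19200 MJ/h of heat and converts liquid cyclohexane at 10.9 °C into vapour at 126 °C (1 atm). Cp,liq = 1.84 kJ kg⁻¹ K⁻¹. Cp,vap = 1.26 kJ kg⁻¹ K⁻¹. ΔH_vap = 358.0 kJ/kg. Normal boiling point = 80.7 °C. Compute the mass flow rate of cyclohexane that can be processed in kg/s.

Δh = 1.84×(80.7−10.9) + 358.0 + 1.26×(126−80.7) = 543.51 kJ/kg
Q = 19200 MJ/h = 5333.3 kJ/s = 5333.3 kJ/s
ṁ = Q/Δh = 5333.3 / 543.51 = 9.8128 kg/s

ṁ = 9.81 kg/s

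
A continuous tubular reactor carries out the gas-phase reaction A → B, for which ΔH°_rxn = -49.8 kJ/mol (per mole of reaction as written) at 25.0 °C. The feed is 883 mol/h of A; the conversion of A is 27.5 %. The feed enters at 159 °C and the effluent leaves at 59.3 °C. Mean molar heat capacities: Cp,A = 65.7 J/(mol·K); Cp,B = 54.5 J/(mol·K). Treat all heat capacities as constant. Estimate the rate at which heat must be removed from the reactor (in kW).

Q_out = 4.99 kW

Extent of reaction ξ = 0.275 × 883 = 242.83 mol/h
Reaction term: ξ·ΔH°_rxn = 242.83 × -49.8 = -12093 kJ/h
Sensible, feed 159→25 °C: -7773.8 kJ/h
Outlet flows (mol/h): A 640.17, B 242.83
Sensible, products 25→59.3 °C: 1896.6 kJ/h
Q = ΔH = -17970 kJ/h = -4.9916 kW
Heat removed = 4.9916 kW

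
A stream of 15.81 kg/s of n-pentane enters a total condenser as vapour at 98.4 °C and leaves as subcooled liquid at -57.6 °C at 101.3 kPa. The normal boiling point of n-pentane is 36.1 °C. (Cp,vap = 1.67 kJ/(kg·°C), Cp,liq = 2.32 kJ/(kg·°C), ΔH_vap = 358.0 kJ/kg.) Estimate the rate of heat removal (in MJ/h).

Q_c = 38700 MJ/h

vapour 98.4→36.1 °C: -104.04 kJ/kg
condensation at 36.1 °C: -358 kJ/kg
liquid 36.1→-57.6 °C: -217.38 kJ/kg
Δh = -104.04 + -358 + -217.38 = -679.42 kJ/kg
Q = ṁ·Δh = 15.81 kg/s × -679.42 kJ/kg = -10742 kJ/s
|Q| = 10742 kW = 38670 MJ/h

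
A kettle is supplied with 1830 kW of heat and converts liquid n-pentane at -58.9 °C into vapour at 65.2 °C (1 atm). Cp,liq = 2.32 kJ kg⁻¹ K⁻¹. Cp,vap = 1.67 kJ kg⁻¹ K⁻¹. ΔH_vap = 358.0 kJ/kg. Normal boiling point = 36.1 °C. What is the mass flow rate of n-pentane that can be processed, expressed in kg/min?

Δh = 2.32×(36.1−-58.9) + 358.0 + 1.67×(65.2−36.1) = 627 kJ/kg
Q = 1830 kW = 1830 kJ/s = 109800 kJ/min
ṁ = Q/Δh = 109800 / 627 = 175.12 kg/min

ṁ = 175 kg/min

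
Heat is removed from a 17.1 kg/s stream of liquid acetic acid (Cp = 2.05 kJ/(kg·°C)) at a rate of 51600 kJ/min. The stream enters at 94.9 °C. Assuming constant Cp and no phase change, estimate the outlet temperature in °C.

T_out = 70.4 °C

Q = 51600 kJ/min = 860 kJ/s
ΔT = Q/(ṁ·Cp) = 860/(17.1×2.05) = 24.533 K
T_out = 94.9 − 24.533 = 70.367 °C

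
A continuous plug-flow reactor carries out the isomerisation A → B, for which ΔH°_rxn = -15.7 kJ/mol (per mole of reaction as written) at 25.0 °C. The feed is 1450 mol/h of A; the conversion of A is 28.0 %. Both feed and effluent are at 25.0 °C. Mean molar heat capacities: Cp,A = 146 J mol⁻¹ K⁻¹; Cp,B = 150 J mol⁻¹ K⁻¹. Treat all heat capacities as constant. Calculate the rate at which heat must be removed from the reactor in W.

Extent of reaction ξ = 0.280 × 1450 = 406 mol/h
Reaction term: ξ·ΔH°_rxn = 406 × -15.7 = -6374.2 kJ/h
Q = ΔH = -6374.2 kJ/h = -1.7706 kW
Heat removed = 1770.6 W

Q_out = 1770 W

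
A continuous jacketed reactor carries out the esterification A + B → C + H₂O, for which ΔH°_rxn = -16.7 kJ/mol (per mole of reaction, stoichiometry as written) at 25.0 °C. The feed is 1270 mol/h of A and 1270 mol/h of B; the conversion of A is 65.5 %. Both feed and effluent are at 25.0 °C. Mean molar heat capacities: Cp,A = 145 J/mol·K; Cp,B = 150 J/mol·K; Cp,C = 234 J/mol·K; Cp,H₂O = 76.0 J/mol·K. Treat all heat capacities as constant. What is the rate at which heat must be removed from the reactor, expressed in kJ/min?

Extent of reaction ξ = 0.655 × 1270 = 831.85 mol/h
Reaction term: ξ·ΔH°_rxn = 831.85 × -16.7 = -13892 kJ/h
Q = ΔH = -13892 kJ/h = -3.8589 kW
Heat removed = 231.53 kJ/min

Q_out = 232 kJ/min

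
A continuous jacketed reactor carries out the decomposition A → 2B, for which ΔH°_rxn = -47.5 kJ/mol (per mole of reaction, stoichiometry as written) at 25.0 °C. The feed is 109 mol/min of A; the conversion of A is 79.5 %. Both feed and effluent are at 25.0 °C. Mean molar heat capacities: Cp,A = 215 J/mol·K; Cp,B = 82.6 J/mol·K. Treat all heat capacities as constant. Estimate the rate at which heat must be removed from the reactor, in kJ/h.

Q_out = 247000 kJ/h

Extent of reaction ξ = 0.795 × 109 = 86.655 mol/min
Reaction term: ξ·ΔH°_rxn = 86.655 × -47.5 = -4116.1 kJ/min
Q = ΔH = -4116.1 kJ/min = -68.602 kW
Heat removed = 246970 kJ/h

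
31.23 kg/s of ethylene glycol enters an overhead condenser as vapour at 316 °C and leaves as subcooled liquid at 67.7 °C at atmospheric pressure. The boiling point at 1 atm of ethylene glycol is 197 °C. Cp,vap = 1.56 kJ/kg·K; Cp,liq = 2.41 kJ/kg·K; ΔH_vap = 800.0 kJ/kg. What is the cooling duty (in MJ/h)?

vapour 316→197 °C: -185.64 kJ/kg
condensation at 197 °C: -800 kJ/kg
liquid 197→67.7 °C: -311.61 kJ/kg
Δh = -185.64 + -800 + -311.61 = -1297.3 kJ/kg
Q = ṁ·Δh = 31.23 kg/s × -1297.3 kJ/kg = -40513 kJ/s
|Q| = 40513 kW = 145850 MJ/h

Q_c = 146000 MJ/h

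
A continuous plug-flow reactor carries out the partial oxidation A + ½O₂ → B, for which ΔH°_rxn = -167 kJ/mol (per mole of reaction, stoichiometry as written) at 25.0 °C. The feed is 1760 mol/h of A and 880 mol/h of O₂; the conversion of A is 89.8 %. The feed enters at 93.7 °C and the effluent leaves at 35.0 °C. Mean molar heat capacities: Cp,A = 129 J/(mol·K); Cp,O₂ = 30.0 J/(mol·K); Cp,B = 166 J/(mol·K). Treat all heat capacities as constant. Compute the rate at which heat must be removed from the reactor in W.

Q_out = 77400 W

Extent of reaction ξ = 0.898 × 1760 = 1580.5 mol/h
Reaction term: ξ·ΔH°_rxn = 1580.5 × -167 = -263940 kJ/h
Sensible, feed 93.7→25 °C: -17411 kJ/h
Outlet flows (mol/h): A 179.52, O₂ 89.76, B 1580.5
Sensible, products 25→35.0 °C: 2882.1 kJ/h
Q = ΔH = -278470 kJ/h = -77.353 kW
Heat removed = 77353 W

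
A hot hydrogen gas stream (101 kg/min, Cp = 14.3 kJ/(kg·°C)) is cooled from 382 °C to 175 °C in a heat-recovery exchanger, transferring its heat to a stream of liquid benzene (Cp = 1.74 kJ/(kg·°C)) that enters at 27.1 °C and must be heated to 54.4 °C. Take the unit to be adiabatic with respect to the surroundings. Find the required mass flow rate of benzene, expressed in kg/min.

ṁ_c = 6290 kg/min

Heat released by hot stream: Q = 101 × 14.3 × (382 − 175) = 298970 kJ/min
Energy balance on cold side (adiabatic exchanger): Q = ṁ_c·Cp_c·(T_c,out − T_c,in)
ṁ_c = 298970 / [1.74 × (54.4 − 27.1)] = 6293.8 kg/min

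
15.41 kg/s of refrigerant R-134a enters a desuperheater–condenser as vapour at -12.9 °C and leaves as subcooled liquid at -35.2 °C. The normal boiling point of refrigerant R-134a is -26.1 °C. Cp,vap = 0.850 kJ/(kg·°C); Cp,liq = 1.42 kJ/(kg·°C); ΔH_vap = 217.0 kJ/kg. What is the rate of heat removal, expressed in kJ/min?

vapour -12.9→-26.1 °C: -11.22 kJ/kg
condensation at -26.1 °C: -217 kJ/kg
liquid -26.1→-35.2 °C: -12.922 kJ/kg
Δh = -11.22 + -217 + -12.922 = -241.14 kJ/kg
Q = ṁ·Δh = 15.41 kg/s × -241.14 kJ/kg = -3716 kJ/s
|Q| = 3716 kW = 222960 kJ/min

Q_c = 223000 kJ/min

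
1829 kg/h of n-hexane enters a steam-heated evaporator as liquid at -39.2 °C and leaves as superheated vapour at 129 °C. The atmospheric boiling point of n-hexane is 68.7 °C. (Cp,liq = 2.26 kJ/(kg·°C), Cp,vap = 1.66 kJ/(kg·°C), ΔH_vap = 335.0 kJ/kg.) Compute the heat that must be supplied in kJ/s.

Q = 345 kJ/s

liquid -39.2→68.7 °C: 243.85 kJ/kg
vaporisation at 68.7 °C: 335 kJ/kg
vapour 68.7→129 °C: 100.1 kJ/kg
Δh = 243.85 + 335 + 100.1 = 678.95 kJ/kg
Q = ṁ·Δh = 1829 kg/h × 678.95 kJ/kg = 1.2418e+06 kJ/h
|Q| = 344.95 kW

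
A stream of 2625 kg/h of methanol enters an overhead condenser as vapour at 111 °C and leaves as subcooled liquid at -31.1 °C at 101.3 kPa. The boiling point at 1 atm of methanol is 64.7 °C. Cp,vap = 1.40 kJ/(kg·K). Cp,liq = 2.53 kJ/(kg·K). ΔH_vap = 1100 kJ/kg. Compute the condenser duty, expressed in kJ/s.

vapour 111→64.7 °C: -64.82 kJ/kg
condensation at 64.7 °C: -1100 kJ/kg
liquid 64.7→-31.1 °C: -242.37 kJ/kg
Δh = -64.82 + -1100 + -242.37 = -1407.2 kJ/kg
Q = ṁ·Δh = 2625 kg/h × -1407.2 kJ/kg = -3.6939e+06 kJ/h
|Q| = 1026.1 kW

Q_c = 1030 kJ/s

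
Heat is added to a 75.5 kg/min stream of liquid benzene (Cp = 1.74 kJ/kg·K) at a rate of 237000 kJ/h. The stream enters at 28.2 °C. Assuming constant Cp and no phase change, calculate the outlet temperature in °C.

Q = 237000 kJ/h = 3950 kJ/min
ΔT = Q/(ṁ·Cp) = 3950/(75.5×1.74) = 30.068 K
T_out = 28.2 + 30.068 = 58.268 °C

T_out = 58.3 °C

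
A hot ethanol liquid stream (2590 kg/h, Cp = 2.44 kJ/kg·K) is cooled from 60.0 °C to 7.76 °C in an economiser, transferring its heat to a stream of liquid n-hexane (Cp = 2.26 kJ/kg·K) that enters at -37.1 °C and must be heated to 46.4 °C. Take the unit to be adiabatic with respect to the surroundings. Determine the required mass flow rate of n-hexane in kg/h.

ṁ_c = 1750 kg/h

Heat released by hot stream: Q = 2590 × 2.44 × (60.0 − 7.76) = 330140 kJ/h
Energy balance on cold side (adiabatic exchanger): Q = ṁ_c·Cp_c·(T_c,out − T_c,in)
ṁ_c = 330140 / [2.26 × (46.4 − -37.1)] = 1749.4 kg/h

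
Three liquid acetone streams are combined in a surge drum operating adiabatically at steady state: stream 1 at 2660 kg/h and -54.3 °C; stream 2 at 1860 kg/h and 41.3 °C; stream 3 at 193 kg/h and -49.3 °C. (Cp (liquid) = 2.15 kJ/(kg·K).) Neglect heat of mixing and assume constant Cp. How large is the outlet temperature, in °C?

T_out = -16.4 °C

Adiabatic, steady state ⇒ Σ ṁᵢCp,ᵢ(T_out − Tᵢ) = 0
T_out = Σ ṁᵢCp,ᵢTᵢ / Σ ṁᵢCp,ᵢ
      = -165840 / 10133 = -16.366 °C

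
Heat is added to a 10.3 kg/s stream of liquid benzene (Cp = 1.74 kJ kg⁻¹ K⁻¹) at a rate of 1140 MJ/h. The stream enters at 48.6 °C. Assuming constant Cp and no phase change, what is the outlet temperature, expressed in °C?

T_out = 66.3 °C

Q = 1140 MJ/h = 316.67 kJ/s
ΔT = Q/(ṁ·Cp) = 316.67/(10.3×1.74) = 17.669 K
T_out = 48.6 + 17.669 = 66.269 °C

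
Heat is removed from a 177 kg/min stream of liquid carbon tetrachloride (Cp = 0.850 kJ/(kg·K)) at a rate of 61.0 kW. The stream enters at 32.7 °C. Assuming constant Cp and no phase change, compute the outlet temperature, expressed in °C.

T_out = 8.37 °C

Q = 61.0 kW = 3660 kJ/min
ΔT = Q/(ṁ·Cp) = 3660/(177×0.850) = 24.327 K
T_out = 32.7 − 24.327 = 8.373 °C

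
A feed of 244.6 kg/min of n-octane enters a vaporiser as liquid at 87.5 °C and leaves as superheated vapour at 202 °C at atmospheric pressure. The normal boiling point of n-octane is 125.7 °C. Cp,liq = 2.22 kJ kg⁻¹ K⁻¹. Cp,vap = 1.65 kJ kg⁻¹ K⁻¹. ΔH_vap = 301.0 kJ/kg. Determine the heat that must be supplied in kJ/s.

liquid 87.5→125.7 °C: 84.804 kJ/kg
vaporisation at 125.7 °C: 301 kJ/kg
vapour 125.7→202 °C: 125.89 kJ/kg
Δh = 84.804 + 301 + 125.89 = 511.7 kJ/kg
Q = ṁ·Δh = 244.6 kg/min × 511.7 kJ/kg = 125160 kJ/min
|Q| = 2086 kW

Q = 2090 kJ/s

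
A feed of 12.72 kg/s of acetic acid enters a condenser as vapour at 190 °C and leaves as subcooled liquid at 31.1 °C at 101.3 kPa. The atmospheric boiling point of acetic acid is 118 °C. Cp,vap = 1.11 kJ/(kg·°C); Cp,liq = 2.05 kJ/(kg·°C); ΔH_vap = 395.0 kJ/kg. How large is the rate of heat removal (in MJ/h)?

vapour 190→118 °C: -79.92 kJ/kg
condensation at 118 °C: -395 kJ/kg
liquid 118→31.1 °C: -178.15 kJ/kg
Δh = -79.92 + -395 + -178.15 = -653.07 kJ/kg
Q = ṁ·Δh = 12.72 kg/s × -653.07 kJ/kg = -8307 kJ/s
|Q| = 8307 kW = 29905 MJ/h

Q_c = 29900 MJ/h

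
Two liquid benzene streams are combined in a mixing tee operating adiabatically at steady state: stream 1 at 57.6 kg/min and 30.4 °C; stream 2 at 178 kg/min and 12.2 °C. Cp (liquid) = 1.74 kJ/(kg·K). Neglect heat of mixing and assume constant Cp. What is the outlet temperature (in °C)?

T_out = 16.6 °C

No heat crosses the boundary, so H_out = H_in.
T_out = Σ ṁᵢCp,ᵢTᵢ / Σ ṁᵢCp,ᵢ
      = 6825.4 / 409.94 = 16.65 °C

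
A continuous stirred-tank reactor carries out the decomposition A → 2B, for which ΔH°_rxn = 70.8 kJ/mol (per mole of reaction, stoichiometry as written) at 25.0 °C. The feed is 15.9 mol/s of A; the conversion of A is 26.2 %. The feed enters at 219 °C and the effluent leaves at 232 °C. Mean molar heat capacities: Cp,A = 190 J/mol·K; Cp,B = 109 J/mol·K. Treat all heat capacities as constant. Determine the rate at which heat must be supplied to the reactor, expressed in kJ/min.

Q_in = 21500 kJ/min

Extent of reaction ξ = 0.262 × 15.9 = 4.1658 mol/s
Reaction term: ξ·ΔH°_rxn = 4.1658 × 70.8 = 294.94 kJ/s
Sensible, feed 219→25 °C: -586.07 kJ/s
Outlet flows (mol/s): A 11.734, B 8.3316
Sensible, products 25→232 °C: 649.49 kJ/s
Q = ΔH = 358.36 kJ/s = 358.36 kW
Heat supplied = 21501 kJ/min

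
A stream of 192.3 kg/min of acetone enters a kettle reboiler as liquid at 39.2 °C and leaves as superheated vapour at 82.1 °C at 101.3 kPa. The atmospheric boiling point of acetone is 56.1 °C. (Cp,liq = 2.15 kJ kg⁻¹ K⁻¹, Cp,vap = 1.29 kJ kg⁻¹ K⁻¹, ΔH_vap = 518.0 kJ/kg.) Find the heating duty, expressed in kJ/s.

Q = 1880 kJ/s

liquid 39.2→56.1 °C: 36.335 kJ/kg
vaporisation at 56.1 °C: 518 kJ/kg
vapour 56.1→82.1 °C: 33.54 kJ/kg
Δh = 36.335 + 518 + 33.54 = 587.88 kJ/kg
Q = ṁ·Δh = 192.3 kg/min × 587.88 kJ/kg = 113050 kJ/min
|Q| = 1884.1 kW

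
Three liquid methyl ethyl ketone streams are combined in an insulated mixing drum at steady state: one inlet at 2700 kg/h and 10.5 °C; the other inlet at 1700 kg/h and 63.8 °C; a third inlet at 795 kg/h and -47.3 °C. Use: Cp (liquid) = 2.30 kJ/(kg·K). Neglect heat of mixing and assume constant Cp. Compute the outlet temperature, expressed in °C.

Adiabatic, steady state ⇒ Σ ṁᵢCp,ᵢ(T_out − Tᵢ) = 0
Σ ṁᵢCp,ᵢTᵢ = 2700×2.30×10.5 + 1700×2.30×63.8 + 795×2.30×-47.3 = 228170
Σ ṁᵢCp,ᵢ = 2700×2.30 + 1700×2.30 + 795×2.30 = 11948
T_out = 228170 / 11948 = 19.097 °C

T_out = 19.1 °C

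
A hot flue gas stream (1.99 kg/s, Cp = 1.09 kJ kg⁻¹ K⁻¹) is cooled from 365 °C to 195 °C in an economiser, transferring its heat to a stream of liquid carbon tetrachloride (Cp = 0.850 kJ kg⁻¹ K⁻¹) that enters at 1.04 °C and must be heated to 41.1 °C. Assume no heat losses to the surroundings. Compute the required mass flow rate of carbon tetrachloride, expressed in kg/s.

ṁ_c = 10.8 kg/s

Heat released by hot stream: Q = 1.99 × 1.09 × (365 − 195) = 368.75 kJ/s
Energy balance on cold side (adiabatic exchanger): Q = ṁ_c·Cp_c·(T_c,out − T_c,in)
ṁ_c = 368.75 / [0.850 × (41.1 − 1.04)] = 10.829 kg/s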